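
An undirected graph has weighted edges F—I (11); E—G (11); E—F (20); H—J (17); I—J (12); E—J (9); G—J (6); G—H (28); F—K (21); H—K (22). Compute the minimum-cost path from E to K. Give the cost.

41

Checking several routes:
E → G → H → K: 11 + 28 + 22 = 61
E → J → I → F → K: 9 + 12 + 11 + 21 = 53
E → J → H → K: 9 + 17 + 22 = 48
E → F → K: 20 + 21 = 41
E → G → J → H → K: 11 + 6 + 17 + 22 = 56
Best route has total 41.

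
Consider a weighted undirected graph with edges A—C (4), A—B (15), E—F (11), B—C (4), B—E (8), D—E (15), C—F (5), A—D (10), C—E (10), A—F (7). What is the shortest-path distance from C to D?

Checking several routes:
C - B - E - D: 4 + 8 + 15 = 27
C - E - D: 10 + 15 = 25
C - A - D: 4 + 10 = 14
C - F - A - D: 5 + 7 + 10 = 22
Shortest: 14.

14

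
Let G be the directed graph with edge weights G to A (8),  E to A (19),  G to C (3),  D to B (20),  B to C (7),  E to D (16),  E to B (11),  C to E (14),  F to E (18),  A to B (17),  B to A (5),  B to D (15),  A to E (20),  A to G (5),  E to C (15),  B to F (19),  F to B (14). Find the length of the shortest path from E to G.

21

Candidate routes:
E -> D -> B -> A -> G: 16 + 20 + 5 + 5 = 46
E -> A -> G: 19 + 5 = 24
E -> B -> A -> G: 11 + 5 + 5 = 21
Best route has total 21.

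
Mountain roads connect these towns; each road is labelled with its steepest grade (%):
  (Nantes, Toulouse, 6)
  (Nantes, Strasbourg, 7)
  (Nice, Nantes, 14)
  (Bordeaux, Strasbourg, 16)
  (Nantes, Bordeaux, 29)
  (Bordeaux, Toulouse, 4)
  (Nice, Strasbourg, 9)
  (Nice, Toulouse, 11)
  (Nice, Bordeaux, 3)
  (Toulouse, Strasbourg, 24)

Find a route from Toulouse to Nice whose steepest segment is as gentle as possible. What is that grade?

A few of the Toulouse→Nice routes:
Toulouse - Nice: max(11) = 11
Toulouse - Nantes - Nice: max(6, 14) = 14
Toulouse - Bordeaux - Nice: max(4, 3) = 4
Toulouse - Nantes - Strasbourg - Nice: max(6, 7, 9) = 9
Best route has worst link 4%.

4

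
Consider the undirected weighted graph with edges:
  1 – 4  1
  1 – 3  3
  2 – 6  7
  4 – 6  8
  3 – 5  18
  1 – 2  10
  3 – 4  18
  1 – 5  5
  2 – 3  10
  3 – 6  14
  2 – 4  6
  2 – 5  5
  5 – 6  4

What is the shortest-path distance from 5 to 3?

Some routes from 5 to 3:
5 → 6 → 4 → 1 → 3: 4 + 8 + 1 + 3 = 16
5 → 1 → 3: 5 + 3 = 8
5 → 2 → 3: 5 + 10 = 15
5 → 2 → 4 → 1 → 3: 5 + 6 + 1 + 3 = 15
Shortest: 8.

8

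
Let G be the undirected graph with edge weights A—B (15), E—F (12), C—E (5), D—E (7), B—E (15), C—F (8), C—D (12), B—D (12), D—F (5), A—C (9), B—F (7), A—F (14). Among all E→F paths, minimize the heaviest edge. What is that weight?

7

Some routes from E to F:
E→C→D→F: max(5, 12, 5) = 12
E→D→B→F: max(7, 12, 7) = 12
E→C→D→B→F: max(5, 12, 12, 7) = 12
E→C→F: max(5, 8) = 8
E→D→F: max(7, 5) = 7
The minimum achievable maximum is 7.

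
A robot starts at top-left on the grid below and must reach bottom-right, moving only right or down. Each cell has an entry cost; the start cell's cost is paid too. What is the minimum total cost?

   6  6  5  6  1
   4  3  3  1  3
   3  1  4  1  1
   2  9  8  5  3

22

Cheapest: r0c0 r1c0 r1c1 r1c2 r1c3 r2c3 r2c4 r3c4
  6 + 4 + 3 + 3 + 1 + 1 + 1 + 3 = 22
For comparison, the top-then-right route costs 31.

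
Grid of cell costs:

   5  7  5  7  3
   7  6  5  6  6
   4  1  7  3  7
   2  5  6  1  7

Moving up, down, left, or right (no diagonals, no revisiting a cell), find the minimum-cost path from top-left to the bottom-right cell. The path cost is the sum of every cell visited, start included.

35

One optimal route is (0,0) (1,0) (2,0) (2,1) (2,2) (2,3) (3,3) (3,4).
Its cost is 5 + 7 + 4 + 1 + 7 + 3 + 1 + 7 = 35.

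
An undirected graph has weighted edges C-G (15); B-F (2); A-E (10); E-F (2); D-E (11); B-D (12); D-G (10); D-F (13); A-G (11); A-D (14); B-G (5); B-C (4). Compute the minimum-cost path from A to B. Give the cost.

A few of the A→B routes:
A → D → B: 14 + 12 = 26
A → D → G → B: 14 + 10 + 5 = 29
A → D → E → F → B: 14 + 11 + 2 + 2 = 29
A → G → B: 11 + 5 = 16
A → E → F → B: 10 + 2 + 2 = 14
The minimum is 14.

14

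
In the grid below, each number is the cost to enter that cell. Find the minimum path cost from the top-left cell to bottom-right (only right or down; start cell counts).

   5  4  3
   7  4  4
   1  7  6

22

Path (0,0) (0,1) (0,2) (1,2) (2,2): 5 + 4 + 3 + 4 + 6 = 22.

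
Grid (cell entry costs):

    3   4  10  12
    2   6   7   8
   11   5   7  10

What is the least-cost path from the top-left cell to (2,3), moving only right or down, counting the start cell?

Take (0,0)→(1,0)→(1,1)→(2,1)→(2,2)→(2,3) for a total of 3 + 2 + 6 + 5 + 7 + 10 = 33.

33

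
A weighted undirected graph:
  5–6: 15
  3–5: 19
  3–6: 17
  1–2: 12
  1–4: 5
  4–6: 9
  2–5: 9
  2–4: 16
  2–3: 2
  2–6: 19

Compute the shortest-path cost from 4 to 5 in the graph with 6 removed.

25

Candidate routes:
4 → 2 → 3 → 5: 16 + 2 + 19 = 37
4 → 1 → 2 → 5: 5 + 12 + 9 = 26
4 → 2 → 5: 16 + 9 = 25
4 → 1 → 2 → 3 → 5: 5 + 12 + 2 + 19 = 38
The minimum is 25.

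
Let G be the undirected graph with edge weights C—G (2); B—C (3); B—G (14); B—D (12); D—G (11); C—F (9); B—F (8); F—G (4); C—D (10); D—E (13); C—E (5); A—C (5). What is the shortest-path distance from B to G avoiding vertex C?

Paths from B to G avoiding C:
B -> G: 14
B -> F -> G: 8 + 4 = 12
B -> D -> G: 12 + 11 = 23
Best route has total 12.

12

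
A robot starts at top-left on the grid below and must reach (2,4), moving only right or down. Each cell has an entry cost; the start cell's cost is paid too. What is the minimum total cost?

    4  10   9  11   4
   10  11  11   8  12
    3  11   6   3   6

43

Cheapest: [0,0] -> [1,0] -> [2,0] -> [2,1] -> [2,2] -> [2,3] -> [2,4]
  4 + 10 + 3 + 11 + 6 + 3 + 6 = 43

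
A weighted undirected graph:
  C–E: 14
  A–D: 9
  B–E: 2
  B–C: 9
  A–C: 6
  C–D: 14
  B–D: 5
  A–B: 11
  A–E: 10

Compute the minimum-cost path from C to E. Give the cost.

11

Comparing a few candidate routes:
C-A-D-B-E: 6 + 9 + 5 + 2 = 22
C-A-E: 6 + 10 = 16
C-A-B-E: 6 + 11 + 2 = 19
C-E: 14
C-D-B-E: 14 + 5 + 2 = 21
C-B-E: 9 + 2 = 11
Best route has total 11.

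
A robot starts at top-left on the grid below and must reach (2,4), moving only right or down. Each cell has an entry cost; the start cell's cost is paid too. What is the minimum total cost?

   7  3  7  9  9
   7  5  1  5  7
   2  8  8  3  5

29

Cheapest: (0,0) → (0,1) → (1,1) → (1,2) → (1,3) → (2,3) → (2,4)
  7 + 3 + 5 + 1 + 5 + 3 + 5 = 29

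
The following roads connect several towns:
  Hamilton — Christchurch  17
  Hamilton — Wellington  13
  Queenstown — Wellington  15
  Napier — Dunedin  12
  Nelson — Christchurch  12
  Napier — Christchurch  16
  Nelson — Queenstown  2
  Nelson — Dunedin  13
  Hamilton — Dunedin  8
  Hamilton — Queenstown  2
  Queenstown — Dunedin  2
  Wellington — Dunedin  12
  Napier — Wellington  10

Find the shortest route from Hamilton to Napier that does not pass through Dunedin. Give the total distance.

Comparing a few candidate routes:
Hamilton-Queenstown-Wellington-Napier: 2 + 15 + 10 = 27
Hamilton-Christchurch-Nelson-Queenstown-Wellington-Napier: 17 + 12 + 2 + 15 + 10 = 56
Hamilton-Queenstown-Nelson-Christchurch-Napier: 2 + 2 + 12 + 16 = 32
Hamilton-Wellington-Napier: 13 + 10 = 23
Hamilton-Christchurch-Napier: 17 + 16 = 33
Best route has total 23.

23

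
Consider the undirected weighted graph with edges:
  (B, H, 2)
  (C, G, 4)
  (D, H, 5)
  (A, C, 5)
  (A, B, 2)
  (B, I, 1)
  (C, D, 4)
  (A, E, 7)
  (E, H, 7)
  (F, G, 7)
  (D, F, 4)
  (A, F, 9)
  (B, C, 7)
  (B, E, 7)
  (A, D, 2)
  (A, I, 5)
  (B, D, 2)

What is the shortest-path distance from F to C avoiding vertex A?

8

A few of the F→C routes:
F-G-C: 7 + 4 = 11
F-D-C: 4 + 4 = 8
F-D-B-C: 4 + 2 + 7 = 13
The minimum is 8.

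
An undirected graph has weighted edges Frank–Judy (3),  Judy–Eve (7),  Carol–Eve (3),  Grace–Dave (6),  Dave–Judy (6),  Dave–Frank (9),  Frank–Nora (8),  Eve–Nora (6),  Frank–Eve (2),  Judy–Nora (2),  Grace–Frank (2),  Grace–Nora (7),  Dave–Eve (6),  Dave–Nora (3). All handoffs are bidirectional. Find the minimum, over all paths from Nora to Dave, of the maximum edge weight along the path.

3

Comparing a few candidate routes:
Nora → Judy → Frank → Grace → Dave: max(2, 3, 2, 6) = 6
Nora → Eve → Frank → Grace → Dave: max(6, 2, 2, 6) = 6
Nora → Eve → Frank → Judy → Dave: max(6, 2, 3, 6) = 6
Nora → Judy → Frank → Eve → Dave: max(2, 3, 2, 6) = 6
Nora → Eve → Dave: max(6, 6) = 6
Nora → Dave: max(3) = 3
Smallest bottleneck: 3.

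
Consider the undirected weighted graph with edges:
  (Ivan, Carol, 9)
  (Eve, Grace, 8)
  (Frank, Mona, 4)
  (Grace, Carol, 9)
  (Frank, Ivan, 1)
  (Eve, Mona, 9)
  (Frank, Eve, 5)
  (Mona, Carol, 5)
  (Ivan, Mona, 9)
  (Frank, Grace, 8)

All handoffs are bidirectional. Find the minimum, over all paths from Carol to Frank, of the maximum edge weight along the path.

5

Some routes from Carol to Frank:
Carol → Mona → Frank: max(5, 4) = 5
Carol → Grace → Eve → Frank: max(9, 8, 5) = 9
Carol → Grace → Frank: max(9, 8) = 9
Carol → Grace → Eve → Mona → Frank: max(9, 8, 9, 4) = 9
Carol → Grace → Eve → Mona → Ivan → Frank: max(9, 8, 9, 9, 1) = 9
Smallest bottleneck: 5.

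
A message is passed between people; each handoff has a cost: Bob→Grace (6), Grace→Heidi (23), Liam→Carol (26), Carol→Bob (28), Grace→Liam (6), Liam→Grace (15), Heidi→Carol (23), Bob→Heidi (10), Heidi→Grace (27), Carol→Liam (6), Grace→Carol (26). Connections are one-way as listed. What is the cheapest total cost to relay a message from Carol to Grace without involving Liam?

Candidate routes:
Carol→Bob→Heidi→Grace: 28 + 10 + 27 = 65
Carol→Bob→Grace: 28 + 6 = 34
Best route has total 34.

34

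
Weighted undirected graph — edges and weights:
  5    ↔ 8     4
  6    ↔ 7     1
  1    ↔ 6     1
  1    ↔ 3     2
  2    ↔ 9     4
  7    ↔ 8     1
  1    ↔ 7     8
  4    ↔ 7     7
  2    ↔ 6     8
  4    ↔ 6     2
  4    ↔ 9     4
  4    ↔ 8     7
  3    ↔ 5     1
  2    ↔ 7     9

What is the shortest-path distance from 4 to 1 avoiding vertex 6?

Comparing a few candidate routes:
4-8-7-1: 7 + 1 + 8 = 16
4-7-1: 7 + 8 = 15
4-8-5-3-1: 7 + 4 + 1 + 2 = 14
4-7-8-5-3-1: 7 + 1 + 4 + 1 + 2 = 15
Shortest: 14.

14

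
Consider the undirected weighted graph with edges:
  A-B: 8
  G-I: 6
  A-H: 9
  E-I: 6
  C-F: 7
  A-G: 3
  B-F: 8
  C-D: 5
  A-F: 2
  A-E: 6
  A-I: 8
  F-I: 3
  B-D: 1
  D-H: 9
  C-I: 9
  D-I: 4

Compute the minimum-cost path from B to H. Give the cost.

10

Some routes from B to H:
B-D-H: 1 + 9 = 10
B-D-I-G-A-H: 1 + 4 + 6 + 3 + 9 = 23
B-D-I-F-A-H: 1 + 4 + 3 + 2 + 9 = 19
B-A-H: 8 + 9 = 17
B-F-A-H: 8 + 2 + 9 = 19
B-D-I-A-H: 1 + 4 + 8 + 9 = 22
The minimum is 10.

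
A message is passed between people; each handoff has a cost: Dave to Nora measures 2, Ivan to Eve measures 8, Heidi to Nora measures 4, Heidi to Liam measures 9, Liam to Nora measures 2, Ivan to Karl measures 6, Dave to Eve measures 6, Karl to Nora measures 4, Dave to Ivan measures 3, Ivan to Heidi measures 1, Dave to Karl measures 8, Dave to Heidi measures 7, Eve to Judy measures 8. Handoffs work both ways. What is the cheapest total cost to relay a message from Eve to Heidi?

9

Comparing a few candidate routes:
Eve→Dave→Nora→Heidi: 6 + 2 + 4 = 12
Eve→Dave→Ivan→Heidi: 6 + 3 + 1 = 10
Eve→Ivan→Heidi: 8 + 1 = 9
Eve→Dave→Heidi: 6 + 7 = 13
Shortest: 9.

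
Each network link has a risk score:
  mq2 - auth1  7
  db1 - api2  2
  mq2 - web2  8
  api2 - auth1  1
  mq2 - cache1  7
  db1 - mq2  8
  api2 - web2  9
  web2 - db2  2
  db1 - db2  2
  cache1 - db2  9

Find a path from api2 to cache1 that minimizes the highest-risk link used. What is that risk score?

7

Checking several routes:
api2→auth1→mq2→cache1: max(1, 7, 7) = 7
api2→web2→db2→db1→mq2→cache1: max(9, 2, 2, 8, 7) = 9
api2→web2→db2→cache1: max(9, 2, 9) = 9
api2→db1→mq2→cache1: max(2, 8, 7) = 8
api2→db1→db2→web2→mq2→cache1: max(2, 2, 2, 8, 7) = 8
Smallest bottleneck: 7.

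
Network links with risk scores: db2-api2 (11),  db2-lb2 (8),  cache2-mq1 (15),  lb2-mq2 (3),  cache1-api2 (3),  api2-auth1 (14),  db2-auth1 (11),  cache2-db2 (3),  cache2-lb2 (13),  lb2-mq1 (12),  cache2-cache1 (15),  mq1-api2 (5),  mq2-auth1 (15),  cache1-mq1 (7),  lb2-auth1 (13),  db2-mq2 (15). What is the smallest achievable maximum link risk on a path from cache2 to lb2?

8

Some routes from cache2 to lb2:
cache2-lb2: max(13) = 13
cache2-db2-auth1-api2-cache1-mq1-lb2: max(3, 11, 14, 3, 7, 12) = 14
cache2-db2-lb2: max(3, 8) = 8
cache2-db2-api2-cache1-mq1-lb2: max(3, 11, 3, 7, 12) = 12
cache2-db2-auth1-lb2: max(3, 11, 13) = 13
cache2-db2-api2-mq1-lb2: max(3, 11, 5, 12) = 12
Best route has worst link 8.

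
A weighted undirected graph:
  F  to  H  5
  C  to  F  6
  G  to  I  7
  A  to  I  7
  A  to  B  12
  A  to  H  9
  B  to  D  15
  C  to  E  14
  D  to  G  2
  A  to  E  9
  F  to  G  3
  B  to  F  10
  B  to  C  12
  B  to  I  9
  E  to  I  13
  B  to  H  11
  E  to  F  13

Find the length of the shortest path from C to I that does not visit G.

21

Some routes from C to I avoiding G:
C → B → I: 12 + 9 = 21
C → F → B → I: 6 + 10 + 9 = 25
C → E → I: 14 + 13 = 27
Best route has total 21.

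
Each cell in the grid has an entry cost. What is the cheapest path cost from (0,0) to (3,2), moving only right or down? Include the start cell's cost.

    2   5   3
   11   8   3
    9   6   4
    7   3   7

24

One optimal route is [0,0]→[0,1]→[0,2]→[1,2]→[2,2]→[3,2].
Its cost is 2 + 5 + 3 + 3 + 4 + 7 = 24.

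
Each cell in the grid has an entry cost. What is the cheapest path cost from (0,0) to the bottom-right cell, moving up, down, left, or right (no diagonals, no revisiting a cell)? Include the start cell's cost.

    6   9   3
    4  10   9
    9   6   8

33

Cheapest: r0c0 → r1c0 → r2c0 → r2c1 → r2c2
  6 + 4 + 9 + 6 + 8 = 33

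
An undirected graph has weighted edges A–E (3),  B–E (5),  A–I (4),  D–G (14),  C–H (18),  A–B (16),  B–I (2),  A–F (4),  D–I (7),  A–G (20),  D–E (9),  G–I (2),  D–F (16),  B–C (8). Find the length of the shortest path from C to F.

18

Checking several routes:
C-B-E-A-F: 8 + 5 + 3 + 4 = 20
C-B-I-A-F: 8 + 2 + 4 + 4 = 18
C-B-I-D-E-A-F: 8 + 2 + 7 + 9 + 3 + 4 = 33
C-B-I-D-F: 8 + 2 + 7 + 16 = 33
C-B-A-F: 8 + 16 + 4 = 28
Best route has total 18.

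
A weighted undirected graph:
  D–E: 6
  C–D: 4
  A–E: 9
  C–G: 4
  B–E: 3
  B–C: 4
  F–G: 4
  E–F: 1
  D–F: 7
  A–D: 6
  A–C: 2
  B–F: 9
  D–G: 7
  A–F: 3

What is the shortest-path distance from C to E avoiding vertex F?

Comparing a few candidate routes:
C → D → E: 4 + 6 = 10
C → B → E: 4 + 3 = 7
C → A → E: 2 + 9 = 11
C → A → D → E: 2 + 6 + 6 = 14
C → G → D → E: 4 + 7 + 6 = 17
Best route has total 7.

7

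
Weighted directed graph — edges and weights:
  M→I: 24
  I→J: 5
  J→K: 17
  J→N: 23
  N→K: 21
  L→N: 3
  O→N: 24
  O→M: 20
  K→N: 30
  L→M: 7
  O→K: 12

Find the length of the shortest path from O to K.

12

Candidate routes:
O-M-I-J-K: 20 + 24 + 5 + 17 = 66
O-N-K: 24 + 21 = 45
O-K: 12
O-M-I-J-N-K: 20 + 24 + 5 + 23 + 21 = 93
Shortest: 12.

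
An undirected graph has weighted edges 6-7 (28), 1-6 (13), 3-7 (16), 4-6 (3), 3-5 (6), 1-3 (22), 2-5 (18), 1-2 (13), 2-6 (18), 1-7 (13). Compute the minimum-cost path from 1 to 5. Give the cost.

A few of the 1→5 routes:
1 -> 7 -> 6 -> 2 -> 5: 13 + 28 + 18 + 18 = 77
1 -> 2 -> 5: 13 + 18 = 31
1 -> 7 -> 3 -> 5: 13 + 16 + 6 = 35
1 -> 3 -> 5: 22 + 6 = 28
1 -> 6 -> 2 -> 5: 13 + 18 + 18 = 49
1 -> 6 -> 7 -> 3 -> 5: 13 + 28 + 16 + 6 = 63
Best route has total 28.

28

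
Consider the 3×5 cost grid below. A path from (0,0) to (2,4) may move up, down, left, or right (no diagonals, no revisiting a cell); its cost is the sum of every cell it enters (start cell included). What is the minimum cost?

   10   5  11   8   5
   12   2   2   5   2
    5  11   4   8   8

34

Best path: [0,0]→[0,1]→[1,1]→[1,2]→[1,3]→[1,4]→[2,4]
Cost: 10 + 5 + 2 + 2 + 5 + 2 + 8 = 34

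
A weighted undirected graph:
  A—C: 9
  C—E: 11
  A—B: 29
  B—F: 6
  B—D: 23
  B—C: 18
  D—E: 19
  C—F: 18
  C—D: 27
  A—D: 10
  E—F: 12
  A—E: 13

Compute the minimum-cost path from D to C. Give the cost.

Checking several routes:
D→C: 27
D→A→E→C: 10 + 13 + 11 = 34
D→E→A→C: 19 + 13 + 9 = 41
D→A→C: 10 + 9 = 19
D→E→C: 19 + 11 = 30
Shortest: 19.

19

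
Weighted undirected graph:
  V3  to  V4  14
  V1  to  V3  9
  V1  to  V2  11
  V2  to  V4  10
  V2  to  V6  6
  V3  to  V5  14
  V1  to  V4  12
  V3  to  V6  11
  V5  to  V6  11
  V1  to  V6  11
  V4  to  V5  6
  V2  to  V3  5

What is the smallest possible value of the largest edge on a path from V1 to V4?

10

Some routes from V1 to V4:
V1-V2-V3-V6-V5-V4: max(11, 5, 11, 11, 6) = 11
V1-V2-V4: max(11, 10) = 11
V1-V6-V3-V2-V4: max(11, 11, 5, 10) = 11
V1-V3-V2-V4: max(9, 5, 10) = 10
V1-V6-V5-V4: max(11, 11, 6) = 11
V1-V6-V2-V4: max(11, 6, 10) = 11
The minimum achievable maximum is 10.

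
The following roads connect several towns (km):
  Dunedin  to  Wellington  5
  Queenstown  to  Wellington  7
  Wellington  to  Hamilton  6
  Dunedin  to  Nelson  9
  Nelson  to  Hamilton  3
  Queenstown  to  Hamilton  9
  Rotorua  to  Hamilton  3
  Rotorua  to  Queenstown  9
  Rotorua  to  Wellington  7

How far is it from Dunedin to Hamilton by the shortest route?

Comparing a few candidate routes:
Dunedin→Wellington→Hamilton: 5 + 6 = 11
Dunedin→Wellington→Rotorua→Hamilton: 5 + 7 + 3 = 15
Dunedin→Nelson→Hamilton: 9 + 3 = 12
Best route has total 11 km.

11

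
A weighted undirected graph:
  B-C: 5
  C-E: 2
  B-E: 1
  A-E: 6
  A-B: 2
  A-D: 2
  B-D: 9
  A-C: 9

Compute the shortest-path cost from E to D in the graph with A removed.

Paths from E to D avoiding A:
E - B - D: 1 + 9 = 10
E - C - B - D: 2 + 5 + 9 = 16
Best route has total 10.

10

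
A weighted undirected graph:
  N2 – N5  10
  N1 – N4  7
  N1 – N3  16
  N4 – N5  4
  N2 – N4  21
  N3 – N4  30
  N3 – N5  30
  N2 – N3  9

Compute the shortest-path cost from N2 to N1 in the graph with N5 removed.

Routes from N2 to N1 avoiding N5:
N2→N4→N1: 21 + 7 = 28
N2→N3→N4→N1: 9 + 30 + 7 = 46
N2→N4→N3→N1: 21 + 30 + 16 = 67
N2→N3→N1: 9 + 16 = 25
Best route has total 25.

25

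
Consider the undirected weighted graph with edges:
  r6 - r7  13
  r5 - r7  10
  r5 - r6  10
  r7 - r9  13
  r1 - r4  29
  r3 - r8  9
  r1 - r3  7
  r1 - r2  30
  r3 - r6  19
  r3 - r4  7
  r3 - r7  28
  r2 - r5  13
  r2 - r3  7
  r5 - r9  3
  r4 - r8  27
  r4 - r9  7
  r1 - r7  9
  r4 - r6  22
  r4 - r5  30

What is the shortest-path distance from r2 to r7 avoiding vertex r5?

23

Checking several routes:
r2-r1-r7: 30 + 9 = 39
r2-r3-r7: 7 + 28 = 35
r2-r3-r1-r7: 7 + 7 + 9 = 23
r2-r3-r4-r9-r7: 7 + 7 + 7 + 13 = 34
Shortest: 23.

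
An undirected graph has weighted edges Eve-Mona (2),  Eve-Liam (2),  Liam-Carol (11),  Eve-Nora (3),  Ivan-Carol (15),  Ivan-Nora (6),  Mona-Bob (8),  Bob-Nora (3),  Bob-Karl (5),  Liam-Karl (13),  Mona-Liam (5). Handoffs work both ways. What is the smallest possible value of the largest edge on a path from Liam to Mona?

Checking several routes:
Liam-Eve-Mona: max(2, 2) = 2
Liam-Mona: max(5) = 5
Liam-Eve-Nora-Bob-Mona: max(2, 3, 3, 8) = 8
Smallest bottleneck: 2.

2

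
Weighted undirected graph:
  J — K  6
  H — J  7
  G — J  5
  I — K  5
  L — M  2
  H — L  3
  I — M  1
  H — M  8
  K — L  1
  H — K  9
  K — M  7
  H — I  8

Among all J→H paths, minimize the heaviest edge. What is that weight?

6

Comparing a few candidate routes:
J-K-L-M-I-H: max(6, 1, 2, 1, 8) = 8
J-K-I-M-L-H: max(6, 5, 1, 2, 3) = 6
J-K-L-H: max(6, 1, 3) = 6
J-K-M-L-H: max(6, 7, 2, 3) = 7
J-K-L-M-H: max(6, 1, 2, 8) = 8
J-H: max(7) = 7
The minimum achievable maximum is 6.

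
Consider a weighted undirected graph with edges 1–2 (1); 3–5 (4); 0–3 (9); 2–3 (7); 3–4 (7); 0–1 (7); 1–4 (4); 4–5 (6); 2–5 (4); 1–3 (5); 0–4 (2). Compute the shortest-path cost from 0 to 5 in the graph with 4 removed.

12

Comparing a few candidate routes:
0 - 1 - 2 - 5: 7 + 1 + 4 = 12
0 - 3 - 5: 9 + 4 = 13
0 - 1 - 3 - 5: 7 + 5 + 4 = 16
Best route has total 12.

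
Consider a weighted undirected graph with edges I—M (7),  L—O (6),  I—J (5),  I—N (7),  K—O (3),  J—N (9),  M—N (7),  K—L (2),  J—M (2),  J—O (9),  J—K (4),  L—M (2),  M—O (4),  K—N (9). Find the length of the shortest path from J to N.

A few of the J→N routes:
J -> M -> N: 2 + 7 = 9
J -> K -> N: 4 + 9 = 13
J -> N: 9
J -> I -> N: 5 + 7 = 12
Best route has total 9.

9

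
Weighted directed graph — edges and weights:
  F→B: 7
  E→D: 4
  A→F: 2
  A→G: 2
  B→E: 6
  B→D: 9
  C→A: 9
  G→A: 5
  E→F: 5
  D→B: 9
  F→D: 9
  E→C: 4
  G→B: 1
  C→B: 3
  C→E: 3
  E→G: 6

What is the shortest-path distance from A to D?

Paths from A to D:
A → F → B → E → D: 2 + 7 + 6 + 4 = 19
A → F → D: 2 + 9 = 11
A → G → B → D: 2 + 1 + 9 = 12
A → F → B → D: 2 + 7 + 9 = 18
A → G → B → E → D: 2 + 1 + 6 + 4 = 13
A → G → B → E → F → D: 2 + 1 + 6 + 5 + 9 = 23
The minimum is 11.

11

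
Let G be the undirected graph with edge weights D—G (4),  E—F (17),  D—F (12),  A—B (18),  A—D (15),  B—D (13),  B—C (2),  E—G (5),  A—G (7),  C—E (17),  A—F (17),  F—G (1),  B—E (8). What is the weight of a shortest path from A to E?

12

A few of the A→E routes:
A - D - G - E: 15 + 4 + 5 = 24
A - G - E: 7 + 5 = 12
A - G - F - E: 7 + 1 + 17 = 25
A - B - E: 18 + 8 = 26
A - F - G - E: 17 + 1 + 5 = 23
A - G - D - B - E: 7 + 4 + 13 + 8 = 32
The minimum is 12.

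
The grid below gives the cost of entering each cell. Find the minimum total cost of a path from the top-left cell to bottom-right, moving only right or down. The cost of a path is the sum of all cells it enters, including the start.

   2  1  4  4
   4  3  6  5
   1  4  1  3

Path (0,0) -> (0,1) -> (1,1) -> (2,1) -> (2,2) -> (2,3): 2 + 1 + 3 + 4 + 1 + 3 = 14.

14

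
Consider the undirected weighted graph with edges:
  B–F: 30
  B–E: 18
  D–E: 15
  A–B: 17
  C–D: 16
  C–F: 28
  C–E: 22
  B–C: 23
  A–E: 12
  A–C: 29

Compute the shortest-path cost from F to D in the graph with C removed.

Routes from F to D avoiding C:
F → B → E → D: 30 + 18 + 15 = 63
F → B → A → E → D: 30 + 17 + 12 + 15 = 74
Best route has total 63.

63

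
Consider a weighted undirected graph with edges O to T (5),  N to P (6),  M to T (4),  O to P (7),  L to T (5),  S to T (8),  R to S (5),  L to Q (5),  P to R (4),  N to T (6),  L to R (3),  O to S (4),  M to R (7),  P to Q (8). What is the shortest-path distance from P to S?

9

Checking several routes:
P - O - T - S: 7 + 5 + 8 = 20
P - O - S: 7 + 4 = 11
P - R - L - T - O - S: 4 + 3 + 5 + 5 + 4 = 21
P - N - T - S: 6 + 6 + 8 = 20
P - R - L - T - S: 4 + 3 + 5 + 8 = 20
P - R - S: 4 + 5 = 9
Best route has total 9.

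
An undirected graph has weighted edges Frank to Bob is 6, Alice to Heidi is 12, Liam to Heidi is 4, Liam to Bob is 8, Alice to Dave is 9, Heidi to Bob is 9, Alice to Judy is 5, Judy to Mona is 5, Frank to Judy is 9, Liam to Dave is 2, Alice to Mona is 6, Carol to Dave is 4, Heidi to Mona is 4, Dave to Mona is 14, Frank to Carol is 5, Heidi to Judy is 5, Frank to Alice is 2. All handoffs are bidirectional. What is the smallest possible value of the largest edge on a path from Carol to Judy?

5

Checking several routes:
Carol→Dave→Liam→Heidi→Mona→Judy: max(4, 2, 4, 4, 5) = 5
Carol→Frank→Alice→Mona→Heidi→Judy: max(5, 2, 6, 4, 5) = 6
Carol→Dave→Liam→Heidi→Judy: max(4, 2, 4, 5) = 5
Carol→Frank→Alice→Mona→Judy: max(5, 2, 6, 5) = 6
Carol→Frank→Alice→Judy: max(5, 2, 5) = 5
Carol→Dave→Liam→Heidi→Mona→Alice→Judy: max(4, 2, 4, 4, 6, 5) = 6
Smallest bottleneck: 5.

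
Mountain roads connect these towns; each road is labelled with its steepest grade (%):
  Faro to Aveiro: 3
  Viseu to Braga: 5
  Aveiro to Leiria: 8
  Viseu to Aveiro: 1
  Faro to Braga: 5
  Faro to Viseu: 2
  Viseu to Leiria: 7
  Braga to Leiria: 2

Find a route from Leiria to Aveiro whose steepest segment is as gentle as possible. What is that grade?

5

A few of the Leiria→Aveiro routes:
Leiria-Viseu-Braga-Faro-Aveiro: max(7, 5, 5, 3) = 7
Leiria-Braga-Viseu-Faro-Aveiro: max(2, 5, 2, 3) = 5
Leiria-Viseu-Faro-Aveiro: max(7, 2, 3) = 7
Leiria-Braga-Viseu-Aveiro: max(2, 5, 1) = 5
Leiria-Braga-Faro-Aveiro: max(2, 5, 3) = 5
Leiria-Braga-Faro-Viseu-Aveiro: max(2, 5, 2, 1) = 5
The minimum achievable maximum is 5%.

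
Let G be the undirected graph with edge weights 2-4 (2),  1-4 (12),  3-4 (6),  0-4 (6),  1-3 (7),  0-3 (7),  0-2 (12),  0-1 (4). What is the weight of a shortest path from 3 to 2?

Comparing a few candidate routes:
3-4-2: 6 + 2 = 8
3-0-2: 7 + 12 = 19
3-1-0-4-2: 7 + 4 + 6 + 2 = 19
3-0-4-2: 7 + 6 + 2 = 15
Best route has total 8.

8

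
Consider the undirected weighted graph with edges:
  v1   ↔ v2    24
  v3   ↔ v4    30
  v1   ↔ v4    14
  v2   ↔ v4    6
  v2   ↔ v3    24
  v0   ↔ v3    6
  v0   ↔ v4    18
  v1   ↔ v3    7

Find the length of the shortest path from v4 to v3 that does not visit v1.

24

Routes from v4 to v3 avoiding v1:
v4 → v2 → v3: 6 + 24 = 30
v4 → v3: 30
v4 → v0 → v3: 18 + 6 = 24
The minimum is 24.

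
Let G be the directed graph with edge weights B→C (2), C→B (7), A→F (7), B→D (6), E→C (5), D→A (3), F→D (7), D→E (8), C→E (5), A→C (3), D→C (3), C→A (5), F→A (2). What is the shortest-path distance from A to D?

Routes from A to D:
A → C → B → D: 3 + 7 + 6 = 16
A → F → D: 7 + 7 = 14
Best route has total 14.

14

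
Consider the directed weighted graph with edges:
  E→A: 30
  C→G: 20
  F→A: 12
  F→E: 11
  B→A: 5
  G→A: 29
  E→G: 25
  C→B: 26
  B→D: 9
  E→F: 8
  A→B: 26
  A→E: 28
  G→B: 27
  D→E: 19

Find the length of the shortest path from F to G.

36

Paths from F to G:
F -> E -> G: 11 + 25 = 36
F -> A -> E -> G: 12 + 28 + 25 = 65
F -> A -> B -> D -> E -> G: 12 + 26 + 9 + 19 + 25 = 91
Best route has total 36.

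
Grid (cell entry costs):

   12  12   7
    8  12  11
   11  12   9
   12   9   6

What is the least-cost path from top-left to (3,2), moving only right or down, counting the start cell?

57

Best path: r0c0 -> r0c1 -> r0c2 -> r1c2 -> r2c2 -> r3c2
Cost: 12 + 12 + 7 + 11 + 9 + 6 = 57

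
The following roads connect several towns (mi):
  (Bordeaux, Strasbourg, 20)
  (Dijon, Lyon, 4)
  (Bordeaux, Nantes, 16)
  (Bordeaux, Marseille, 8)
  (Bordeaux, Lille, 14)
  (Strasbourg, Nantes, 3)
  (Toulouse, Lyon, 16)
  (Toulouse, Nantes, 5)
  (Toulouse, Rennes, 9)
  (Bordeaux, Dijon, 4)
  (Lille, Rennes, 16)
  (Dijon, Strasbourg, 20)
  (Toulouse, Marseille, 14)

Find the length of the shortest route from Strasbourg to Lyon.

24

Checking several routes:
Strasbourg → Nantes → Bordeaux → Dijon → Lyon: 3 + 16 + 4 + 4 = 27
Strasbourg → Dijon → Lyon: 20 + 4 = 24
Strasbourg → Nantes → Toulouse → Lyon: 3 + 5 + 16 = 24
Strasbourg → Bordeaux → Dijon → Lyon: 20 + 4 + 4 = 28
Shortest: 24 mi.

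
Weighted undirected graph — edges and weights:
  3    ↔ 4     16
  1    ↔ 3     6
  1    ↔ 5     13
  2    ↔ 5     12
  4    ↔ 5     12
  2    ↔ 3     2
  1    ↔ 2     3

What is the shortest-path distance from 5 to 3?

14

Routes from 5 to 3:
5→1→2→3: 13 + 3 + 2 = 18
5→1→3: 13 + 6 = 19
5→2→1→3: 12 + 3 + 6 = 21
5→2→3: 12 + 2 = 14
5→4→3: 12 + 16 = 28
Best route has total 14.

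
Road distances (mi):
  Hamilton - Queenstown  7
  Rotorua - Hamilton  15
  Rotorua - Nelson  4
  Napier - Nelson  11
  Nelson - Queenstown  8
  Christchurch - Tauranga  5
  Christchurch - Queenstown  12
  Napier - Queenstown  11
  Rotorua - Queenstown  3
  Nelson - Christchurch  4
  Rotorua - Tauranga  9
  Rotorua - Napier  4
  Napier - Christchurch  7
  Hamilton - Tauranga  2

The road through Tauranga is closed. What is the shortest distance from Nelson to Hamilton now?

14

Comparing a few candidate routes:
Nelson - Christchurch - Queenstown - Hamilton: 4 + 12 + 7 = 23
Nelson - Rotorua - Queenstown - Hamilton: 4 + 3 + 7 = 14
Nelson - Christchurch - Napier - Rotorua - Queenstown - Hamilton: 4 + 7 + 4 + 3 + 7 = 25
Nelson - Queenstown - Hamilton: 8 + 7 = 15
Nelson - Rotorua - Hamilton: 4 + 15 = 19
Shortest: 14 mi.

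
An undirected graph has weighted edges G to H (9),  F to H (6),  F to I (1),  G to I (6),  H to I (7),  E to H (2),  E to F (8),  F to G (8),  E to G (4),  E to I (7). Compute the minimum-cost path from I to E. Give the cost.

Comparing a few candidate routes:
I→F→E: 1 + 8 = 9
I→F→G→E: 1 + 8 + 4 = 13
I→H→E: 7 + 2 = 9
I→E: 7
I→F→H→E: 1 + 6 + 2 = 9
I→G→E: 6 + 4 = 10
The minimum is 7.

7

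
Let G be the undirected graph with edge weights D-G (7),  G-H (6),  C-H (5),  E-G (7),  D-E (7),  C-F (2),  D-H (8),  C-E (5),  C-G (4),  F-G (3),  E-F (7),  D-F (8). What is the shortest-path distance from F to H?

7

A few of the F→H routes:
F-G-C-H: 3 + 4 + 5 = 12
F-G-H: 3 + 6 = 9
F-C-G-H: 2 + 4 + 6 = 12
F-C-H: 2 + 5 = 7
F-D-H: 8 + 8 = 16
Shortest: 7.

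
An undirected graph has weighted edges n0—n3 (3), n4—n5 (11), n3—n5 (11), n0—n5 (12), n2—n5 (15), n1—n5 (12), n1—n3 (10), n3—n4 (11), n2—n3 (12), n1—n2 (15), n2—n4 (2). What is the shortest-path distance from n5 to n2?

13

A few of the n5→n2 routes:
n5-n2: 15
n5-n0-n3-n2: 12 + 3 + 12 = 27
n5-n4-n2: 11 + 2 = 13
n5-n3-n2: 11 + 12 = 23
n5-n3-n4-n2: 11 + 11 + 2 = 24
Best route has total 13.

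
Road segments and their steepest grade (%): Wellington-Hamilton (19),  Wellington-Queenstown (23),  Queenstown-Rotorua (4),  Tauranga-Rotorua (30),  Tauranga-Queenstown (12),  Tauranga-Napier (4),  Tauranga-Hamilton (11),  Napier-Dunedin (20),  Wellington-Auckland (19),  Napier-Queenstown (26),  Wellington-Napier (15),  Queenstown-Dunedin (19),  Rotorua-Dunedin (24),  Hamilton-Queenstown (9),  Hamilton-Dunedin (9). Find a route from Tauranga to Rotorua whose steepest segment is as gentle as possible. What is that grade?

Some routes from Tauranga to Rotorua:
Tauranga-Napier-Wellington-Hamilton-Queenstown-Rotorua: max(4, 15, 19, 9, 4) = 19
Tauranga-Queenstown-Rotorua: max(12, 4) = 12
Tauranga-Hamilton-Queenstown-Rotorua: max(11, 9, 4) = 11
Tauranga-Napier-Wellington-Hamilton-Dunedin-Queenstown-Rotorua: max(4, 15, 19, 9, 19, 4) = 19
Best route has worst link 11%.

11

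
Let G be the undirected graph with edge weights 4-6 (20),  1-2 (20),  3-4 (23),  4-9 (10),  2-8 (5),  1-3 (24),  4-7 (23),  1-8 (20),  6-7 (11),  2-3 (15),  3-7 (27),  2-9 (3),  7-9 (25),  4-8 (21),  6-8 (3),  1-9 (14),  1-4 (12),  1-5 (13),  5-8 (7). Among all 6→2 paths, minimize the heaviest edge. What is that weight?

5

Comparing a few candidate routes:
6 → 8 → 2: max(3, 5) = 5
6 → 8 → 5 → 1 → 4 → 9 → 2: max(3, 7, 13, 12, 10, 3) = 13
6 → 4 → 9 → 1 → 5 → 8 → 2: max(20, 10, 14, 13, 7, 5) = 20
6 → 4 → 9 → 2: max(20, 10, 3) = 20
6 → 8 → 5 → 1 → 9 → 2: max(3, 7, 13, 14, 3) = 14
Smallest bottleneck: 5.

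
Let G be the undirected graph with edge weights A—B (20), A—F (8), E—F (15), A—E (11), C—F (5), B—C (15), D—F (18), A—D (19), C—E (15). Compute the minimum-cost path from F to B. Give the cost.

Checking several routes:
F -> A -> E -> C -> B: 8 + 11 + 15 + 15 = 49
F -> E -> A -> B: 15 + 11 + 20 = 46
F -> A -> B: 8 + 20 = 28
F -> C -> B: 5 + 15 = 20
F -> E -> C -> B: 15 + 15 + 15 = 45
The minimum is 20.

20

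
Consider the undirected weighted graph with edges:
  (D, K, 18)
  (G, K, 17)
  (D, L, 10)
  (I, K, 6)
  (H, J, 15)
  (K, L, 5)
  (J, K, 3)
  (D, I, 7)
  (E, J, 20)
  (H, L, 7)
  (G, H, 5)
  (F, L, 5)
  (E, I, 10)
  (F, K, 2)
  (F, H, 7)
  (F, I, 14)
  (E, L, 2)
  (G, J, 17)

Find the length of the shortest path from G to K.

Comparing a few candidate routes:
G → J → K: 17 + 3 = 20
G → H → L → F → K: 5 + 7 + 5 + 2 = 19
G → H → L → K: 5 + 7 + 5 = 17
G → H → F → K: 5 + 7 + 2 = 14
G → K: 17
Best route has total 14.

14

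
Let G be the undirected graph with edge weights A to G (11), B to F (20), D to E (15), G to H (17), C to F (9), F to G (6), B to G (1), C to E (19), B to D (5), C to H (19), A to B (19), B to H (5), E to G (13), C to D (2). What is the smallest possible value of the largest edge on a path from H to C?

5

A few of the H→C routes:
H - B - G - F - C: max(5, 1, 6, 9) = 9
H - B - G - E - D - C: max(5, 1, 13, 15, 2) = 15
H - B - D - C: max(5, 5, 2) = 5
Best route has worst link 5.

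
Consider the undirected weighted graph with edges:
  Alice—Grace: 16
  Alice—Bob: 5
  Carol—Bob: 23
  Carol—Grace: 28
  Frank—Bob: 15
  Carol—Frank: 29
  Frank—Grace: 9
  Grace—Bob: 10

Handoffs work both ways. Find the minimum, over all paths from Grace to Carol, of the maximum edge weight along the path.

23

Comparing a few candidate routes:
Grace -> Frank -> Bob -> Carol: max(9, 15, 23) = 23
Grace -> Bob -> Carol: max(10, 23) = 23
Grace -> Alice -> Bob -> Carol: max(16, 5, 23) = 23
Smallest bottleneck: 23.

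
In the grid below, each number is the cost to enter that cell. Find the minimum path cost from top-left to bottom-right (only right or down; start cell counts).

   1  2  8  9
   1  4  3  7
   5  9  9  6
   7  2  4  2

One optimal route is (0,0) -> (1,0) -> (2,0) -> (3,0) -> (3,1) -> (3,2) -> (3,3).
Its cost is 1 + 1 + 5 + 7 + 2 + 4 + 2 = 22.
For comparison, the top-then-right route costs 35.

22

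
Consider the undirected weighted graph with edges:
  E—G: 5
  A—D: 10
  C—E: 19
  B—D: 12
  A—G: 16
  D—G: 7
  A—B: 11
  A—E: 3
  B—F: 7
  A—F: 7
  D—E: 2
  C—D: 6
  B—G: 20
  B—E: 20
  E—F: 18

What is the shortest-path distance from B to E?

14

Some routes from B to E:
B → F → A → E: 7 + 7 + 3 = 17
B → D → G → E: 12 + 7 + 5 = 24
B → A → D → E: 11 + 10 + 2 = 23
B → D → E: 12 + 2 = 14
B → E: 20
B → A → E: 11 + 3 = 14
Best route has total 14.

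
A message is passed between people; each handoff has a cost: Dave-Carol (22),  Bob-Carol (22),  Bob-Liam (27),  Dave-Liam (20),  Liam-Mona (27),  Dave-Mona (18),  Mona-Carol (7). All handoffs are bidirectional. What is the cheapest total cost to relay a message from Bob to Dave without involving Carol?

47

Candidate routes:
Bob → Liam → Mona → Dave: 27 + 27 + 18 = 72
Bob → Liam → Dave: 27 + 20 = 47
The minimum is 47.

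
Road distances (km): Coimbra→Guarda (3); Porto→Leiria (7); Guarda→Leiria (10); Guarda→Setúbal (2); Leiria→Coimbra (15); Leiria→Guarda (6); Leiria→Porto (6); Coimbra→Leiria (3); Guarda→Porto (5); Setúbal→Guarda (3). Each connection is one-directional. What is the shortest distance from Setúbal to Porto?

8

Routes from Setúbal to Porto:
Setúbal - Guarda - Leiria - Porto: 3 + 10 + 6 = 19
Setúbal - Guarda - Porto: 3 + 5 = 8
Shortest: 8 km.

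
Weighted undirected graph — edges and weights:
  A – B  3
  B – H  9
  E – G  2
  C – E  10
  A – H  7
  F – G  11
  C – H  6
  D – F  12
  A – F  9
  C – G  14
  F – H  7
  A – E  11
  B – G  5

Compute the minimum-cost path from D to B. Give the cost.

24

Comparing a few candidate routes:
D - F - H - B: 12 + 7 + 9 = 28
D - F - A - B: 12 + 9 + 3 = 24
D - F - G - B: 12 + 11 + 5 = 28
D - F - H - A - B: 12 + 7 + 7 + 3 = 29
Best route has total 24.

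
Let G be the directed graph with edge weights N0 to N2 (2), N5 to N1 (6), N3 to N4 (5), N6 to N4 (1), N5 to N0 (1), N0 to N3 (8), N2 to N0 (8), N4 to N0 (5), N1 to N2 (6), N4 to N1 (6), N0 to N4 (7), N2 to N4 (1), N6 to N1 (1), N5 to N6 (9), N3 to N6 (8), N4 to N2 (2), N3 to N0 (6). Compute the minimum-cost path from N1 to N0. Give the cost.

Routes from N1 to N0:
N1→N2→N0: 6 + 8 = 14
N1→N2→N4→N0: 6 + 1 + 5 = 12
Best route has total 12.

12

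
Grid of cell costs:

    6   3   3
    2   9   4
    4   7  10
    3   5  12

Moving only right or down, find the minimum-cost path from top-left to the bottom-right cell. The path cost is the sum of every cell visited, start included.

One optimal route is r0c0 → r1c0 → r2c0 → r3c0 → r3c1 → r3c2.
Its cost is 6 + 2 + 4 + 3 + 5 + 12 = 32.

32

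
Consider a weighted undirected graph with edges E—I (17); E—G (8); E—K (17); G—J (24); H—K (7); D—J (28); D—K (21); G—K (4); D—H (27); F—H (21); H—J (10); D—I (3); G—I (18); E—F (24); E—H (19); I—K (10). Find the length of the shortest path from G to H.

Some routes from G to H:
G-K-H: 4 + 7 = 11
G-J-H: 24 + 10 = 34
G-I-K-H: 18 + 10 + 7 = 35
G-K-E-H: 4 + 17 + 19 = 40
G-E-H: 8 + 19 = 27
G-E-K-H: 8 + 17 + 7 = 32
Shortest: 11.

11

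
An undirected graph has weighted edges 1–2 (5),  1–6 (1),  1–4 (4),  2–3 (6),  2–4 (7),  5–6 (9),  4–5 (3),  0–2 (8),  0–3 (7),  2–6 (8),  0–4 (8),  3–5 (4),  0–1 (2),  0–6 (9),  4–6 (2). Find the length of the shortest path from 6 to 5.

5

Comparing a few candidate routes:
6 → 1 → 0 → 3 → 5: 1 + 2 + 7 + 4 = 14
6 → 5: 9
6 → 4 → 5: 2 + 3 = 5
6 → 1 → 4 → 5: 1 + 4 + 3 = 8
Shortest: 5.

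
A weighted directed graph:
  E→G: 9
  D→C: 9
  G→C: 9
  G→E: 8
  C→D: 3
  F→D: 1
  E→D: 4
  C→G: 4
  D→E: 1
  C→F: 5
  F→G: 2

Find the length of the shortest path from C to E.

Routes from C to E:
C → G → E: 4 + 8 = 12
C → D → E: 3 + 1 = 4
C → F → D → E: 5 + 1 + 1 = 7
C → F → G → E: 5 + 2 + 8 = 15
Shortest: 4.

4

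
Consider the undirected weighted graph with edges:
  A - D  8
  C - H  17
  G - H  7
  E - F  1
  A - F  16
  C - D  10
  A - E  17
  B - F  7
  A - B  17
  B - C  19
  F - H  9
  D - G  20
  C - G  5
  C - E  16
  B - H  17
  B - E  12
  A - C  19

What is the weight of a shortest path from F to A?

A few of the F→A routes:
F -> E -> A: 1 + 17 = 18
F -> A: 16
F -> E -> B -> A: 1 + 12 + 17 = 30
F -> B -> A: 7 + 17 = 24
Shortest: 16.

16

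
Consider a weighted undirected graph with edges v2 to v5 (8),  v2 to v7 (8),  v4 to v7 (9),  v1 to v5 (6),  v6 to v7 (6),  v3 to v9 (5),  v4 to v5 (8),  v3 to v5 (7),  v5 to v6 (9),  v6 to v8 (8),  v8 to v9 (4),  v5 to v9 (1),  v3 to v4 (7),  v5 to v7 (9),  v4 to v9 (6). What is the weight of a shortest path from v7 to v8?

14

Comparing a few candidate routes:
v7-v2-v5-v9-v8: 8 + 8 + 1 + 4 = 21
v7-v5-v9-v8: 9 + 1 + 4 = 14
v7-v4-v9-v8: 9 + 6 + 4 = 19
v7-v6-v8: 6 + 8 = 14
v7-v6-v5-v9-v8: 6 + 9 + 1 + 4 = 20
v7-v4-v5-v9-v8: 9 + 8 + 1 + 4 = 22
The minimum is 14.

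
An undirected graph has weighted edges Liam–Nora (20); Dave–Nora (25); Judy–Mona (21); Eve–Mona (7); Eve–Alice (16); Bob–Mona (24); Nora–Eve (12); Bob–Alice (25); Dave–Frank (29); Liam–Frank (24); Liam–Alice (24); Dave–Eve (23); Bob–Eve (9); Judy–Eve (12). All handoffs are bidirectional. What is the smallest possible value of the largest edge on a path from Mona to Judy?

12

Checking several routes:
Mona-Judy: max(21) = 21
Mona-Bob-Eve-Judy: max(24, 9, 12) = 24
Mona-Eve-Judy: max(7, 12) = 12
Smallest bottleneck: 12.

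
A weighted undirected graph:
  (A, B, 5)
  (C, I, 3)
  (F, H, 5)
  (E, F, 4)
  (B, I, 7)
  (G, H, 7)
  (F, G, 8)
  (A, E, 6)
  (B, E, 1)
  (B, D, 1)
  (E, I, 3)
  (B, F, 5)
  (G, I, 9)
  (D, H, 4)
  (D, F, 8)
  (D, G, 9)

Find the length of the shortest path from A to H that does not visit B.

15

A few of the A→H routes:
A - E - I - G - F - H: 6 + 3 + 9 + 8 + 5 = 31
A - E - F - G - H: 6 + 4 + 8 + 7 = 25
A - E - I - G - H: 6 + 3 + 9 + 7 = 25
A - E - F - D - H: 6 + 4 + 8 + 4 = 22
A - E - I - G - D - H: 6 + 3 + 9 + 9 + 4 = 31
A - E - F - H: 6 + 4 + 5 = 15
Shortest: 15.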